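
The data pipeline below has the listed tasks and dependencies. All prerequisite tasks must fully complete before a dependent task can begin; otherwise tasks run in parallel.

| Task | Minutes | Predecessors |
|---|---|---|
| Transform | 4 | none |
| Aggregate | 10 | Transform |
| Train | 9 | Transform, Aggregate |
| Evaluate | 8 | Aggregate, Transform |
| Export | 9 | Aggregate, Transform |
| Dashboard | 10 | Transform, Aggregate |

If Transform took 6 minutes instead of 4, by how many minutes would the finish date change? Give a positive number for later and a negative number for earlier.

2

As given, the longest chain is Transform→Aggregate→Dashboard = 4+10+10 = 24, so the finish is 24 minutes.
Transform lies on that path, so at 6 minutes the path becomes 26 minutes.
No other chain overtakes it, so the finish is 26 minutes.
Change in finish: 26 − 24 = +2 minutes.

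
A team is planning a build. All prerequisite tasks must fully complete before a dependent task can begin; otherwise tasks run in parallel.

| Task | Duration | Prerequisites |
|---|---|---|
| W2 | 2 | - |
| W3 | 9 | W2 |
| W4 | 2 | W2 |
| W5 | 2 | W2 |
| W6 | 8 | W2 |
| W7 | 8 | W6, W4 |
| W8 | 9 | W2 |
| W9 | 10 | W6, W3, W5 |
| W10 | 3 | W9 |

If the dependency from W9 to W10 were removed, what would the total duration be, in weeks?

21

With the dependency in place, W2→W3→W9→W10 = 2+9+10+3 = 24 sets the finish at 24 weeks.
Without W9→W10, W10's earliest start moves from 21 to 0.
After: W2→W3→W9 = 2+9+10 = 21 → 21 weeks.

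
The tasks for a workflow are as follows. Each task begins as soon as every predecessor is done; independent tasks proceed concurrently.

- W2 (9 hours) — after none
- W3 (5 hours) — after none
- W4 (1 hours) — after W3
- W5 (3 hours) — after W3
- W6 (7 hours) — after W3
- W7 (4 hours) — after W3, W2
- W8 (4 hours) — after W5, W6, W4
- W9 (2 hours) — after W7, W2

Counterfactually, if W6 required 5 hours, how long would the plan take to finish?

15

The binding path is W3→W6→W8 = 5+7+4 = 16; finish at 16 hours.
Since W6 is critical, the -2 change carries straight to that chain (now 14 hours).
Now W2→W7→W9 = 9+4+2 = 15 is longest, so the finish becomes 15 hours.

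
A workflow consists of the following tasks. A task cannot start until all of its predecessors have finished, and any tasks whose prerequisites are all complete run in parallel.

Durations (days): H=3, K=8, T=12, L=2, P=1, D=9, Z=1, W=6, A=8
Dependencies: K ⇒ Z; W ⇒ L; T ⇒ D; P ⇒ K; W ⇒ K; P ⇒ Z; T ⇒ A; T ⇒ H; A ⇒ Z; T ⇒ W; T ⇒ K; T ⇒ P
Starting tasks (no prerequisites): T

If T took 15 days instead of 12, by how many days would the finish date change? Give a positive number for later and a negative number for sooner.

3

Critical path before the change: T→W→K→Z = 12+6+8+1 = 27 giving 27 days.
Since T is critical, the +3 change carries straight to that chain (now 30 days).
The critical path is still T→W→K→Z; finish is now 30 days.
Change in finish: 30 − 27 = +3 days.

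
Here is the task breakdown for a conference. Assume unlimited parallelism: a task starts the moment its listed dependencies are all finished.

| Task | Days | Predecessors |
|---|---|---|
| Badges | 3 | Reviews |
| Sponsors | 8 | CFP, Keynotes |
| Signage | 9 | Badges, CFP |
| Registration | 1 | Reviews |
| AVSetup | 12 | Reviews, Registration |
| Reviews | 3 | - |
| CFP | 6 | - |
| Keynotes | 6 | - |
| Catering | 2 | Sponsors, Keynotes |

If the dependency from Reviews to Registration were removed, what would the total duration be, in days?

Before: longest chain CFP→Sponsors→Catering = 6+8+2 = 16, finish 16.
Without Reviews→Registration, Registration's earliest start moves from 3 to 0.
New critical path: CFP→Sponsors→Catering = 6+8+2 = 16 ⇒ 16 days.

16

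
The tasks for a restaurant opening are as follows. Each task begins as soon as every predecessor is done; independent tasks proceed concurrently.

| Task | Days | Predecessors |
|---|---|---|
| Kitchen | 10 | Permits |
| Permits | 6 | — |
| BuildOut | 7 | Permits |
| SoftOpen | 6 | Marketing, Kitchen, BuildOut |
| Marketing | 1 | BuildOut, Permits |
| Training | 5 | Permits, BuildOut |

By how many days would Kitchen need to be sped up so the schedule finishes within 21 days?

1

Current finish: 22 days; target: 21.
Kitchen is on every critical path, so each day cut from Kitchen cuts the finish by one (this holds down to a finish of 20).
Need 22 − 21 = 1 day off Kitchen → Kitchen becomes 9 days, finish becomes 21.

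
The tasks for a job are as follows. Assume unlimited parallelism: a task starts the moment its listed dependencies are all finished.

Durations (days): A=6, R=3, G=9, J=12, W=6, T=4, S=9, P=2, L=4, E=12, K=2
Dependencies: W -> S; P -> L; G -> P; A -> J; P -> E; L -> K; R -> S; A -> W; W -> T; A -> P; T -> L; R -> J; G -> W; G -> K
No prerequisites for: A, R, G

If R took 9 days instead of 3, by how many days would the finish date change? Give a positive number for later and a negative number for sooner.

Baseline: G→W→T→L→K = 9+6+4+4+2 = 25 → 25 days.
R is off the critical path — its longest chain is 15 days, giving 10 of slack.
No other chain overtakes it, so the finish is 25 days.
Change in finish: 25 − 25 = +0 days.

0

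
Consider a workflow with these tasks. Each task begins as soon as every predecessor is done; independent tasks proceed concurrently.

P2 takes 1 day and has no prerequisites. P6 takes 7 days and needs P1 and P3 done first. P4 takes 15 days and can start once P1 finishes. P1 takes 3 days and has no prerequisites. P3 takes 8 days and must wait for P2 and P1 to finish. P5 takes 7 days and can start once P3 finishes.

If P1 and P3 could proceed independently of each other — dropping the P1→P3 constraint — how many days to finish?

With the dependency in place, P1→P3→P5 = 3+8+7 = 18 sets the finish at 18 days.
Without P1→P3, P3's earliest start moves from 3 to 1.
After: P1→P4 = 3+15 = 18 → 18 days.

18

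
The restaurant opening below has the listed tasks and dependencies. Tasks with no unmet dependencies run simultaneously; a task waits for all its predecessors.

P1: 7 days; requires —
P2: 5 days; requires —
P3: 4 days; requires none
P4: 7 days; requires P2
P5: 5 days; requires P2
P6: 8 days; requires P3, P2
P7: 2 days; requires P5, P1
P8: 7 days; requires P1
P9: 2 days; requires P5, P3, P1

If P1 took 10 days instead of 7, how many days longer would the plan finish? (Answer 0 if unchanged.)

Baseline: P1→P8 = 7+7 = 14 → 14 days.
Since P1 is critical, the +3 change carries straight to that chain (now 17 days).
The critical path is still P1→P8; finish is now 17 days.
Change in finish: 17 − 14 = +3 days.

3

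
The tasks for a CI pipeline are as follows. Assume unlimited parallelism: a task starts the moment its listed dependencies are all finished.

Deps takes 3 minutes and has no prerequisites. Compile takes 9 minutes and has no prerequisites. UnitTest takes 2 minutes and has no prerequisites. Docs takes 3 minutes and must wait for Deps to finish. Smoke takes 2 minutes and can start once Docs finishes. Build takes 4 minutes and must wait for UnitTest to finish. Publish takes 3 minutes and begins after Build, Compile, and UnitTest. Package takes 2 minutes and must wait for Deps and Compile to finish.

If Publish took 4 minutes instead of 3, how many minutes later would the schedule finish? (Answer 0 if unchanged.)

1

Critical path before the change: Compile→Publish = 9+3 = 12 giving 12 minutes.
Publish lies on that path, so at 4 minutes the path becomes 13 minutes.
No other chain overtakes it, so the finish is 13 minutes.
Change in finish: 13 − 12 = +1 minutes.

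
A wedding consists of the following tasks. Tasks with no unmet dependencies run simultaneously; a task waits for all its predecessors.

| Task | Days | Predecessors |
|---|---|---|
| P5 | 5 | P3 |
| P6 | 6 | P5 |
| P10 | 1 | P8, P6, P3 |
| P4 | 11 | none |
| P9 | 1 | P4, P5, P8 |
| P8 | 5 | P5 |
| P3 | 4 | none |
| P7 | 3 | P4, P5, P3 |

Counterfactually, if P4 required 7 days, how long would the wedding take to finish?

The binding path is P3→P5→P6→P10 = 4+5+6+1 = 16; finish at 16 days.
The longest path through P4 is only 14 days, so P4 has float 2.
No other chain overtakes it, so the finish is 16 days.

16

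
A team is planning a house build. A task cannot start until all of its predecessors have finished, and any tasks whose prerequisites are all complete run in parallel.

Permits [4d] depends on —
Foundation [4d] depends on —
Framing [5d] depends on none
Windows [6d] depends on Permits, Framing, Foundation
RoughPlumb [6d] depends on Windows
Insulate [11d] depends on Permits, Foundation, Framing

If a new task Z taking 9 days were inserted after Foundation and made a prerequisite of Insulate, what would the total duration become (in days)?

24

Originally the plan takes 17 days.
With Z inserted, Insulate now waits for max(Permits, Foundation, Framing, Z).
New critical path: Foundation→Z→Insulate = 4+9+11 = 24 ⇒ 24 days.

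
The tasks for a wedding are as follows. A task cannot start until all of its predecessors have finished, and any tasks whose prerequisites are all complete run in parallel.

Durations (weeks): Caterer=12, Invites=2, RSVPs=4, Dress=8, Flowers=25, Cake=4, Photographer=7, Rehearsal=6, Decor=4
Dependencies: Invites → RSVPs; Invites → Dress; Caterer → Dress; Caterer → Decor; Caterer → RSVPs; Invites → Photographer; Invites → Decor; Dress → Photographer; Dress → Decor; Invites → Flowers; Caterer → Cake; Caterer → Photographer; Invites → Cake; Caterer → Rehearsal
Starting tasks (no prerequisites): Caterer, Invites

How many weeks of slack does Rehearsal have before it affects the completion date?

Caterer→Dress→Photographer = 12+8+7 = 27 sets the makespan at 27 weeks.
Rehearsal finishes as early as 18 and must finish by 27.
Slack of Rehearsal = 21 − 12 = 9 weeks.

9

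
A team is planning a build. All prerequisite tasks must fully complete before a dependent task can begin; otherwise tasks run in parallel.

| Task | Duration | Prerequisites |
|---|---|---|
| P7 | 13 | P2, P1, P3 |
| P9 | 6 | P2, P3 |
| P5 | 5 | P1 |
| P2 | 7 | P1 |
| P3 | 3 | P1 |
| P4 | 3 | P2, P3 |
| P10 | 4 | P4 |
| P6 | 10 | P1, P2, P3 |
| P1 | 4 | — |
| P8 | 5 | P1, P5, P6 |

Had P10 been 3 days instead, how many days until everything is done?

As given, the longest chain is P1→P2→P6→P8 = 4+7+10+5 = 26, so the finish is 26 days.
P10 has 8 days of float (longest path through it is 18).
No other chain overtakes it, so the finish is 26 days.

26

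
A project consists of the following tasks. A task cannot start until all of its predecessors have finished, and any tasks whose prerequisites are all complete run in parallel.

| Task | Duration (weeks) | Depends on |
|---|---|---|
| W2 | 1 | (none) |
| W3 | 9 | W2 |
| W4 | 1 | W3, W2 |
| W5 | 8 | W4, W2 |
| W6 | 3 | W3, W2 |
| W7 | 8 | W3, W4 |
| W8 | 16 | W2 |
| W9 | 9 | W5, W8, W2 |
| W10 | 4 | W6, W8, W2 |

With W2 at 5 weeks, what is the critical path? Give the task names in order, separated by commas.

Critical path before the change: W2→W3→W4→W5→W9 = 1+9+1+8+9 = 28 giving 28 weeks.
W2 is on the critical path; changing it to 5 makes that path 32 weeks.
That remains the longest chain; total 32 weeks.

W2, W3, W4, W5, W9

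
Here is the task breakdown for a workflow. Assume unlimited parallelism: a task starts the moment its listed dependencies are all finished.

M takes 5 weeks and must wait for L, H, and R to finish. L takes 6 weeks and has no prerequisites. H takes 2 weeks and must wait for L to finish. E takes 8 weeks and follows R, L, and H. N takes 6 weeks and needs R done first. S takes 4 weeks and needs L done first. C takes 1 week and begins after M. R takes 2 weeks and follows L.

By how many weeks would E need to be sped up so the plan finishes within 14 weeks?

Current finish: 16 weeks; target: 14.
E is on every critical path, so each week cut from E cuts the finish by one (this holds down to a finish of 14).
Need 16 − 14 = 2 weeks off E → E becomes 6 weeks, finish becomes 14.

2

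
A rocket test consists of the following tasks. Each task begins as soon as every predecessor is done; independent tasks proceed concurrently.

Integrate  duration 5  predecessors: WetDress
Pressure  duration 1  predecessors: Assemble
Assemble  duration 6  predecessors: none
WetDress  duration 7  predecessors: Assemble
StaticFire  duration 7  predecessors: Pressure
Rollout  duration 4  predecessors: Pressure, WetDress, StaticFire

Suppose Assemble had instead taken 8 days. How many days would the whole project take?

20

As given, the longest chain is Assemble→Pressure→StaticFire→Rollout = 6+1+7+4 = 18, so the finish is 18 days.
Since Assemble is critical, the +2 change carries straight to that chain (now 20 days).
No other chain overtakes it, so the finish is 20 days.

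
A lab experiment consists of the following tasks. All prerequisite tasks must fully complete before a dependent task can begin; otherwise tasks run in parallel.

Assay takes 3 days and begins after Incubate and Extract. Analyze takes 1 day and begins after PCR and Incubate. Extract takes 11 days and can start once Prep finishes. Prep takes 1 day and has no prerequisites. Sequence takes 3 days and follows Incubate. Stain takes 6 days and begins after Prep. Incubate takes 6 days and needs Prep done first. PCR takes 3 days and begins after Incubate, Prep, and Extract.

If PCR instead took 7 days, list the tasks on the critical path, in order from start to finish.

Prep, Extract, PCR, Analyze

Actual critical path: Prep→Extract→PCR→Analyze = 1+11+3+1 = 16 ⇒ 16 days.
Since PCR is critical, the +4 change carries straight to that chain (now 20 days).
That remains the longest chain; total 20 days.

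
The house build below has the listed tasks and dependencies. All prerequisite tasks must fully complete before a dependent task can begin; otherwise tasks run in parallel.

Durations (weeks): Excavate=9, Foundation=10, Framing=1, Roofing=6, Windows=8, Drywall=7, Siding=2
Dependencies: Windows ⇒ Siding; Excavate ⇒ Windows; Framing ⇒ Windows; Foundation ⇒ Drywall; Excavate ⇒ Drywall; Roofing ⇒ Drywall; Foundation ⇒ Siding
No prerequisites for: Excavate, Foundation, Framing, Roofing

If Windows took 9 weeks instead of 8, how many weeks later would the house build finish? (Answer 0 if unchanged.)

1

Baseline: Excavate→Windows→Siding = 9+8+2 = 19 → 19 weeks.
Since Windows is critical, the +1 change carries straight to that chain (now 20 weeks).
The critical path is still Excavate→Windows→Siding; finish is now 20 weeks.
Change in finish: 20 − 19 = +1 weeks.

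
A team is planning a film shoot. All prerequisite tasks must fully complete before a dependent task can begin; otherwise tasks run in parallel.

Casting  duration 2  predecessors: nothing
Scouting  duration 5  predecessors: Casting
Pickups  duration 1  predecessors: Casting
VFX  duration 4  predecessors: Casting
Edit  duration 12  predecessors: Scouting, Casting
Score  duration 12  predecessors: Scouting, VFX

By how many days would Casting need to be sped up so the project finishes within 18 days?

1

Current finish: 19 days; target: 18.
Casting is on every critical path, so each day cut from Casting cuts the finish by one (this holds down to a finish of 18).
Need 19 − 18 = 1 day off Casting → Casting becomes 1 day, finish becomes 18.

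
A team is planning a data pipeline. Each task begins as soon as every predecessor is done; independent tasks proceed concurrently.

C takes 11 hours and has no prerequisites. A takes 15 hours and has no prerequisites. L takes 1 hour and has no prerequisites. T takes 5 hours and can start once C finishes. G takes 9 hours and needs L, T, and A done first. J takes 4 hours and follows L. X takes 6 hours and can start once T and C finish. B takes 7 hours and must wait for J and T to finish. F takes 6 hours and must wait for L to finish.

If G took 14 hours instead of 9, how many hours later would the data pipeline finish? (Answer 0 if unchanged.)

5

Baseline: C→T→G = 11+5+9 = 25 → 25 hours.
G is on the critical path; changing it to 14 makes that path 30 hours.
That remains the longest chain; total 30 hours.
Change in finish: 30 − 25 = +5 hours.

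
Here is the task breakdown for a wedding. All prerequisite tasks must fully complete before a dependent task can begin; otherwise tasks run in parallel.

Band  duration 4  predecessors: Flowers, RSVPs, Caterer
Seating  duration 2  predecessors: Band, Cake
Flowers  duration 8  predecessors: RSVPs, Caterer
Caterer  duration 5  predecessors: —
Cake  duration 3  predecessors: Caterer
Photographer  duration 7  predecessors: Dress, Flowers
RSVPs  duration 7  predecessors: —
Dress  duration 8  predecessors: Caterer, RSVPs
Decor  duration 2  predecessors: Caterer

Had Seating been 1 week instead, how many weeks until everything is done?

22

The binding path is RSVPs→Dress→Photographer = 7+8+7 = 22; finish at 22 weeks.
Seating is off the critical path — its longest chain is 21 weeks, giving 1 of slack.
The critical path is still RSVPs→Dress→Photographer; finish is now 22 weeks.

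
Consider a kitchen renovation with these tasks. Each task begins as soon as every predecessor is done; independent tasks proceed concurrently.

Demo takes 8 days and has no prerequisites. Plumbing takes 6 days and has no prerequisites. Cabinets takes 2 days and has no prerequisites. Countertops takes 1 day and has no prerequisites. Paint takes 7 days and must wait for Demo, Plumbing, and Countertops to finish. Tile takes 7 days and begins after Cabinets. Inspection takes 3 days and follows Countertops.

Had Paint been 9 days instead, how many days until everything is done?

17

Baseline: Demo→Paint = 8+7 = 15 → 15 days.
Paint is on the critical path; changing it to 9 makes that path 17 days.
That remains the longest chain; total 17 days.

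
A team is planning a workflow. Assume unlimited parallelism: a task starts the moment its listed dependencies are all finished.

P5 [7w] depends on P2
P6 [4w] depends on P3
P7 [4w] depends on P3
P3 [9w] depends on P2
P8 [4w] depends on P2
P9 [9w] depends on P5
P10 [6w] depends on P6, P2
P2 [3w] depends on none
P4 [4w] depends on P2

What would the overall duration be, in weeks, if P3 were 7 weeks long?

20

Baseline: P2→P3→P6→P10 = 3+9+4+6 = 22 → 22 weeks.
P3 is on the critical path; changing it to 7 makes that path 20 weeks.
The critical path is still P2→P3→P6→P10; finish is now 20 weeks.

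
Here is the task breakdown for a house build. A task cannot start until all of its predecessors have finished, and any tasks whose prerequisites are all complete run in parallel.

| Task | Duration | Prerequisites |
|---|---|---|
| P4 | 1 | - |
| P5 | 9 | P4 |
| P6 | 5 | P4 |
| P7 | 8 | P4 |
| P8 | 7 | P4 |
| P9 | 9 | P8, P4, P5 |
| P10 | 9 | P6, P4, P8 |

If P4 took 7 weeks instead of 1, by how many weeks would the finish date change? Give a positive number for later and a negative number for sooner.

6

As given, the longest chain is P4→P5→P9 = 1+9+9 = 19, so the finish is 19 weeks.
P4 is on the critical path; changing it to 7 makes that path 25 weeks.
The critical path is still P4→P5→P9; finish is now 25 weeks.
Change in finish: 25 − 19 = +6 weeks.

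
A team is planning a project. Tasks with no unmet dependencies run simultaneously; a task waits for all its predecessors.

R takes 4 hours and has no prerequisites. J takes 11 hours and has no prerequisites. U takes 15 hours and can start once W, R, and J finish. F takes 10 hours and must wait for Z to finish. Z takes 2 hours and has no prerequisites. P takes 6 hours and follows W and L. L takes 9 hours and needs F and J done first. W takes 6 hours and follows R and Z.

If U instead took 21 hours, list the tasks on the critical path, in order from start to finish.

J, U

Baseline: Z→F→L→P = 2+10+9+6 = 27 → 27 hours.
U is off the critical path — its longest chain is 26 hours, giving 1 of slack.
Now J→U = 11+21 = 32 is longest, so the finish becomes 32 hours.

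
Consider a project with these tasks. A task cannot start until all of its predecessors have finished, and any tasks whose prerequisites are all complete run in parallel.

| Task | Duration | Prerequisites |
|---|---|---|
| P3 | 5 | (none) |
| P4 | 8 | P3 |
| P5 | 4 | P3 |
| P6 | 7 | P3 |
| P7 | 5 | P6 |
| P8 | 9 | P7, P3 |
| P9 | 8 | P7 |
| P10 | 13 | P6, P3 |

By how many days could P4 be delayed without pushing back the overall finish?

13

P3→P6→P7→P8 = 5+7+5+9 = 26 sets the makespan at 26 days.
Longest path through P4: 13 days (earliest finish 13, latest finish 26).
So P4 can slip 26 − 13 = 13 days.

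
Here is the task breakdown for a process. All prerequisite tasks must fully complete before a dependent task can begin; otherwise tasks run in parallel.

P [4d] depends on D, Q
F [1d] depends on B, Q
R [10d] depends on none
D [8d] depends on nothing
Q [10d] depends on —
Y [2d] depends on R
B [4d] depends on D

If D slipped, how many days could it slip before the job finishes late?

1

Q→P = 10+4 = 14 sets the makespan at 14 days.
Longest path through D: 13 days (earliest finish 8, latest finish 9).
Slack of D = 1 − 0 = 1 day.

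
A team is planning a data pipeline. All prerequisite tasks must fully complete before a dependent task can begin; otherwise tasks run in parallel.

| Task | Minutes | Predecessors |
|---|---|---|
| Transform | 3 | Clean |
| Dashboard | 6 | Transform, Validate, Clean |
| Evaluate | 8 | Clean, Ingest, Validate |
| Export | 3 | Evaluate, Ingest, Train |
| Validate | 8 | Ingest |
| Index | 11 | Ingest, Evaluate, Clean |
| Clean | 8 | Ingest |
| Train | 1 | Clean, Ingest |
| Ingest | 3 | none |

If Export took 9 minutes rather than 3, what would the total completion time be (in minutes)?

Baseline: Ingest→Clean→Evaluate→Index = 3+8+8+11 = 30 → 30 minutes.
Export has 8 minutes of float (longest path through it is 22).
The critical path is still Ingest→Clean→Evaluate→Index; finish is now 30 minutes.

30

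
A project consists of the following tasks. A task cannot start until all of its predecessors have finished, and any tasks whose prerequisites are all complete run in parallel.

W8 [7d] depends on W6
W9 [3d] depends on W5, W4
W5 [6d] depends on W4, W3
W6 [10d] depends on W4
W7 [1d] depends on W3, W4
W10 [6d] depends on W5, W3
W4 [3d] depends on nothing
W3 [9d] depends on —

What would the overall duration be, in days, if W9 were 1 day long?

Actual critical path: W3→W5→W10 = 9+6+6 = 21 ⇒ 21 days.
The longest path through W9 is only 18 days, so W9 has float 3.
That remains the longest chain; total 21 days.

21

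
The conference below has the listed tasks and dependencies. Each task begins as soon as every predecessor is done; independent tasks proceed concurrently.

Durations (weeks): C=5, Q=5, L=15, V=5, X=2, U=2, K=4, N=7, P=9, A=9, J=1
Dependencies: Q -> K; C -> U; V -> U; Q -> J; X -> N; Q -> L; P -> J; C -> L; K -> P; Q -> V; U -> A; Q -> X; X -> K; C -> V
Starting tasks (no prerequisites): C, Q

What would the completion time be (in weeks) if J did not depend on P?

21

With the dependency in place, C→V→U→A = 5+5+2+9 = 21 sets the finish at 21 weeks.
Without P→J, J's earliest start moves from 20 to 5.
New critical path: C→V→U→A = 5+5+2+9 = 21 ⇒ 21 weeks.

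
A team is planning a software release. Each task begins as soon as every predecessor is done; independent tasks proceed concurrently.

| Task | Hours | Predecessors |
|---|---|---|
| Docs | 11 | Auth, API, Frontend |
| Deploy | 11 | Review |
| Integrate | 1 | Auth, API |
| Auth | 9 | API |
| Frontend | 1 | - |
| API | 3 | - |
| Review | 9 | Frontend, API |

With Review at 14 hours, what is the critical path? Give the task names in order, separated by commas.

API, Review, Deploy

Critical path before the change: API→Review→Deploy = 3+9+11 = 23 giving 23 hours.
Since Review is critical, the +5 change carries straight to that chain (now 28 hours).
The critical path is still API→Review→Deploy; finish is now 28 hours.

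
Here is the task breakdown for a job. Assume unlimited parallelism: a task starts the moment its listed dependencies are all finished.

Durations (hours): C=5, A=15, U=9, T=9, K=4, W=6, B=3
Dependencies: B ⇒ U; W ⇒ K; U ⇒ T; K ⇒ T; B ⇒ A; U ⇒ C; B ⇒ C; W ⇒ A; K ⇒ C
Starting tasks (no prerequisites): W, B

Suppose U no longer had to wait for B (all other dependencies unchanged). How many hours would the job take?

21

Original critical path: W→A = 6+15 = 21 ⇒ 21 hours.
Without B→U, U's earliest start moves from 3 to 0.
After: W→A = 6+15 = 21 → 21 hours.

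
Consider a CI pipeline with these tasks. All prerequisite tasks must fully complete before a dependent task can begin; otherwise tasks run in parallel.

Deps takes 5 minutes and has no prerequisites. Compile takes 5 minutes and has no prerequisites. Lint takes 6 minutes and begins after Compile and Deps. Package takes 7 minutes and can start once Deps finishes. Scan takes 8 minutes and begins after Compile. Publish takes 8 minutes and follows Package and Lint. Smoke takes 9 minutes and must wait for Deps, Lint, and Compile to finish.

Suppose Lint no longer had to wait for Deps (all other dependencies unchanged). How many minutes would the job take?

Original critical path: Deps→Lint→Smoke = 5+6+9 = 20 ⇒ 20 minutes.
Dropping Deps→Lint doesn't change Lint's earliest start (5); another predecessor still binds.
The longest chain is now Deps→Package→Publish = 5+7+8 = 20, so the job takes 20 minutes.

20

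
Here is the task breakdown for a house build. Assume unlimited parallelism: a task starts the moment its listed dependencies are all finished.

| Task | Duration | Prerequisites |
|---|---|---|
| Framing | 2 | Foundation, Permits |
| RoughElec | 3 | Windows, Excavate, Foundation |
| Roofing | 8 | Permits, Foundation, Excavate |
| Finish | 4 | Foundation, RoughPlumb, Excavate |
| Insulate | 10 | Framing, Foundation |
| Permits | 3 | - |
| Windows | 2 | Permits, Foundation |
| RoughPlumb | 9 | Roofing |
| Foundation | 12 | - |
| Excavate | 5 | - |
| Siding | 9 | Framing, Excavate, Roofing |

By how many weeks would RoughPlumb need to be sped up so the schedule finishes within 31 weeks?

2

Current finish: 33 weeks; target: 31.
RoughPlumb is on every critical path, so each week cut from RoughPlumb cuts the finish by one (this holds down to a finish of 29).
Need 33 − 31 = 2 weeks off RoughPlumb → RoughPlumb becomes 7 weeks, finish becomes 31.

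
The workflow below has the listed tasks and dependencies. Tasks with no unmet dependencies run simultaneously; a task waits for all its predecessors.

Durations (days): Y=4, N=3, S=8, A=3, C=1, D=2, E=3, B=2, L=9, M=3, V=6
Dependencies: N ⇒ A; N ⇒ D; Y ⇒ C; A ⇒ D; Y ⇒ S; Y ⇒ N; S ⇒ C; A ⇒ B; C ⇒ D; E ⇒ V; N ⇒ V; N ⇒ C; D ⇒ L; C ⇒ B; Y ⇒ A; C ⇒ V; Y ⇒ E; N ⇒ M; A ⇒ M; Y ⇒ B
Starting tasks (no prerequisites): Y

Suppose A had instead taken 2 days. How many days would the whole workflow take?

24

As given, the longest chain is Y→S→C→D→L = 4+8+1+2+9 = 24, so the finish is 24 days.
A is off the critical path — its longest chain is 21 days, giving 3 of slack.
No other chain overtakes it, so the finish is 24 days.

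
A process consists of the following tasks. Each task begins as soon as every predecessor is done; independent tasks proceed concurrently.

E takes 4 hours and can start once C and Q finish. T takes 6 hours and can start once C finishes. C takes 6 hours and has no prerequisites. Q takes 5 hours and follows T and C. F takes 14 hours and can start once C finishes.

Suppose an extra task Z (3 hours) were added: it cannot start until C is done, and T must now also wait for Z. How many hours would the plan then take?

Originally the plan takes 21 hours.
With Z inserted, T now waits for max(C, Z).
New critical path: C→Z→T→Q→E = 6+3+6+5+4 = 24 ⇒ 24 hours.

24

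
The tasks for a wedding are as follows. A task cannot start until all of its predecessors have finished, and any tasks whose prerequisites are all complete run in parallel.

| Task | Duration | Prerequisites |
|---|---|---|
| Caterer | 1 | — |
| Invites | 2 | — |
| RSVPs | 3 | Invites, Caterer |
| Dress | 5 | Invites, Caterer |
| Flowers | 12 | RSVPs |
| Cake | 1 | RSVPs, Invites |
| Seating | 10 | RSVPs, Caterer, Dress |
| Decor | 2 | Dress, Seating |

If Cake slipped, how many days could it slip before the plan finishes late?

13

The longest chain is Invites→Dress→Seating→Decor = 2+5+10+2 = 19; overall finish 19 days.
The longest chain containing Cake totals 6 days.
Slack of Cake = 18 − 5 = 13 days.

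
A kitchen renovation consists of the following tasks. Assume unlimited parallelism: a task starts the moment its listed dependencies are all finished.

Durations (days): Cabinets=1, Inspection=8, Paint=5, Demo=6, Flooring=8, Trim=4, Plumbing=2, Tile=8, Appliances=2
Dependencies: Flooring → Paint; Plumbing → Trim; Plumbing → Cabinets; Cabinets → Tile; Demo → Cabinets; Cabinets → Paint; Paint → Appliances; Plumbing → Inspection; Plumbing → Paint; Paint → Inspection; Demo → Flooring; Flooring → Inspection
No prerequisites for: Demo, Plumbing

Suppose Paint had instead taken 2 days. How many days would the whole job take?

24

Baseline: Demo→Flooring→Paint→Inspection = 6+8+5+8 = 27 → 27 days.
Paint lies on that path, so at 2 days the path becomes 24 days.
No other chain overtakes it, so the finish is 24 days.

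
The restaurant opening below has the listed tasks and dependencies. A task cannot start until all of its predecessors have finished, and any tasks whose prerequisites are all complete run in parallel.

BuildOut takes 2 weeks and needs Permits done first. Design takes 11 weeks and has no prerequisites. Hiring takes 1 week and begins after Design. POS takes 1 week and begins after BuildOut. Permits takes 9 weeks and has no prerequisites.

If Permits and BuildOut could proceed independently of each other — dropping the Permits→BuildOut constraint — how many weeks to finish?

Original critical path: Permits→BuildOut→POS = 9+2+1 = 12 ⇒ 12 weeks.
Without Permits→BuildOut, BuildOut's earliest start moves from 9 to 0.
The longest chain is now Design→Hiring = 11+1 = 12, so the project takes 12 weeks.

12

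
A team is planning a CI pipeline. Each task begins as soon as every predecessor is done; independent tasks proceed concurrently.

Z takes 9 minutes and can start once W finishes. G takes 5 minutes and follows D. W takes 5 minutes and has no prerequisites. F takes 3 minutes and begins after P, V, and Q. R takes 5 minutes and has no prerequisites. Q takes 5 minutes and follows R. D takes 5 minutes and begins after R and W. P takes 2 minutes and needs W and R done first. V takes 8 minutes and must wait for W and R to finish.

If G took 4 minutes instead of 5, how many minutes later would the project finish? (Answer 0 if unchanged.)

0

Critical path before the change: W→V→F = 5+8+3 = 16 giving 16 minutes.
G has 1 minute of float (longest path through it is 15).
No other chain overtakes it, so the finish is 16 minutes.
Change in finish: 16 − 16 = +0 minutes.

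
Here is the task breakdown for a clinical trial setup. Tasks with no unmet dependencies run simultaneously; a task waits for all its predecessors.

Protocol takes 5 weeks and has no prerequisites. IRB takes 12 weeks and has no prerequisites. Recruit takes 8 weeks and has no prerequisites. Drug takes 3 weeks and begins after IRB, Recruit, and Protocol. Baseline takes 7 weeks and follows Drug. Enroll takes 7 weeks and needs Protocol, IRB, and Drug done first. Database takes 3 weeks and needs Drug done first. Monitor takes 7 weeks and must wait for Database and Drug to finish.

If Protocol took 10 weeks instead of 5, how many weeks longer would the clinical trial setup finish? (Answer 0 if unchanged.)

0

Baseline: IRB→Drug→Database→Monitor = 12+3+3+7 = 25 → 25 weeks.
Protocol has 7 weeks of float (longest path through it is 18).
The critical path is still IRB→Drug→Database→Monitor; finish is now 25 weeks.
Change in finish: 25 − 25 = +0 weeks.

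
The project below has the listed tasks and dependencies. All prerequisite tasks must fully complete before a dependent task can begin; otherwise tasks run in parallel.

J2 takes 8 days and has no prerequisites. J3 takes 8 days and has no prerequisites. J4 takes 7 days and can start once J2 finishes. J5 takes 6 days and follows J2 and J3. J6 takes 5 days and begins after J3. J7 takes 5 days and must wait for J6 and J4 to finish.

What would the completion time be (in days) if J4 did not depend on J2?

Original critical path: J2→J4→J7 = 8+7+5 = 20 ⇒ 20 days.
Without J2→J4, J4's earliest start moves from 8 to 0.
The longest chain is now J3→J6→J7 = 8+5+5 = 18, so the project takes 18 days.

18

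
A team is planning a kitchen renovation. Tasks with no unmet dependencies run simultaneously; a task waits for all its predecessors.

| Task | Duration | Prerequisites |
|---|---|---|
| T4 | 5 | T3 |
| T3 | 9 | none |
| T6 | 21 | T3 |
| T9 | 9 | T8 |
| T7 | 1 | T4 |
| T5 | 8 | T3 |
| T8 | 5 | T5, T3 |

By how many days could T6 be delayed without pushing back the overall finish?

The longest chain is T3→T5→T8→T9 = 9+8+5+9 = 31; overall finish 31 days.
T6 finishes as early as 30 and must finish by 31.
So T6 can slip 31 − 30 = 1 day.

1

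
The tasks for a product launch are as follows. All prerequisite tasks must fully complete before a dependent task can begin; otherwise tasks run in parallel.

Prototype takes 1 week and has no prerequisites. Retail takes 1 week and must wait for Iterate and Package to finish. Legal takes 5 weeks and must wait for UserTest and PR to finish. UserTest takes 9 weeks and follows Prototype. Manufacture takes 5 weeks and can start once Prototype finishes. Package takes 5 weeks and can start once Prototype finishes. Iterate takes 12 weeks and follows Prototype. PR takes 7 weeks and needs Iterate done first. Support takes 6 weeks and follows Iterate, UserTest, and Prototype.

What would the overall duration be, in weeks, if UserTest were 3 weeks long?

The binding path is Prototype→Iterate→PR→Legal = 1+12+7+5 = 25; finish at 25 weeks.
The longest path through UserTest is only 16 weeks, so UserTest has float 9.
That remains the longest chain; total 25 weeks.

25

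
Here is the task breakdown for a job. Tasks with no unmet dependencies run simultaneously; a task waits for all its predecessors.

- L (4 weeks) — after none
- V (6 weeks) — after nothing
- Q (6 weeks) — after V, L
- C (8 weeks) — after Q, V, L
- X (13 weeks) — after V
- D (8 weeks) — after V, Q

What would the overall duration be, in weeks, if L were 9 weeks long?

23

Critical path before the change: V→Q→C = 6+6+8 = 20 giving 20 weeks.
L is off the critical path — its longest chain is 18 weeks, giving 2 of slack.
The binding chain switches to L→Q→C = 9+6+8 = 23; finish 23 weeks.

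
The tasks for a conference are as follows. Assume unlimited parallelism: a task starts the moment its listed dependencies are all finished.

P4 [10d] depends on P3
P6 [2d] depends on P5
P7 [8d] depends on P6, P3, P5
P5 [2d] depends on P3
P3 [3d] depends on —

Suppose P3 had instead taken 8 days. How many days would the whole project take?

20

The binding path is P3→P5→P6→P7 = 3+2+2+8 = 15; finish at 15 days.
P3 is on the critical path; changing it to 8 makes that path 20 days.
That remains the longest chain; total 20 days.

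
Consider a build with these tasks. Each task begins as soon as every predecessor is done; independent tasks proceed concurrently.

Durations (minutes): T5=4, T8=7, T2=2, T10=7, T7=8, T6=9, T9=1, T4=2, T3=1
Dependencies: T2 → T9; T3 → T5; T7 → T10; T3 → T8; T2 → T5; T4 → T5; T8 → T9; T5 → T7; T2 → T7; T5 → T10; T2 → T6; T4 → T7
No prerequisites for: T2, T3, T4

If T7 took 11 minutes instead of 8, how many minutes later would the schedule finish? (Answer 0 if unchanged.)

Critical path before the change: T2→T5→T7→T10 = 2+4+8+7 = 21 giving 21 minutes.
T7 is on the critical path; changing it to 11 makes that path 24 minutes.
That remains the longest chain; total 24 minutes.
Change in finish: 24 − 21 = +3 minutes.

3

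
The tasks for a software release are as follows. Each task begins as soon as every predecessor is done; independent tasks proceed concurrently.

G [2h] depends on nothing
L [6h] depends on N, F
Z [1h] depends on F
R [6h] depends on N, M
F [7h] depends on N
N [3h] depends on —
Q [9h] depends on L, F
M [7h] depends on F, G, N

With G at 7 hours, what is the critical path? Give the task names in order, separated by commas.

N, F, L, Q

As given, the longest chain is N→F→L→Q = 3+7+6+9 = 25, so the finish is 25 hours.
G has 10 hours of float (longest path through it is 15).
No other chain overtakes it, so the finish is 25 hours.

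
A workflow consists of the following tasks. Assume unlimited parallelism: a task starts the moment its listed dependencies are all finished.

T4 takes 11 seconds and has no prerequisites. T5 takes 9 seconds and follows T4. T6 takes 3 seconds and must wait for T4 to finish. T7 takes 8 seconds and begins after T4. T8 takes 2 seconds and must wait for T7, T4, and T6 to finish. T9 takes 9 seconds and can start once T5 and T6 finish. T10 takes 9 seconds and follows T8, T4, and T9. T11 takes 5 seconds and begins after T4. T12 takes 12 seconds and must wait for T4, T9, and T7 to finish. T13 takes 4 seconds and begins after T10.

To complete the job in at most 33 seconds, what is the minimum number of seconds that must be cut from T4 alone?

9

Current finish: 42 seconds; target: 33.
T4 is on every critical path, so each second cut from T4 cuts the finish by one (this holds down to a finish of 32).
Need 42 − 33 = 9 seconds off T4 → T4 becomes 2 seconds, finish becomes 33.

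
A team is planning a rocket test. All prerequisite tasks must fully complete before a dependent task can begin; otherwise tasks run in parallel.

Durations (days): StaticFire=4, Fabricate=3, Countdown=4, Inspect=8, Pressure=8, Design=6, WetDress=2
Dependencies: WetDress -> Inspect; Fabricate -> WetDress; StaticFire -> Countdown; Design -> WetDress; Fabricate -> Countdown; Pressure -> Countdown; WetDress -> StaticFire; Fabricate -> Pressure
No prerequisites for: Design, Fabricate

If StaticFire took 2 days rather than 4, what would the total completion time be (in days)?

As given, the longest chain is Design→WetDress→StaticFire→Countdown = 6+2+4+4 = 16, so the finish is 16 days.
StaticFire is on the critical path; changing it to 2 makes that path 14 days.
New critical path: Design→WetDress→Inspect = 6+2+8 = 16 ⇒ 16 days.

16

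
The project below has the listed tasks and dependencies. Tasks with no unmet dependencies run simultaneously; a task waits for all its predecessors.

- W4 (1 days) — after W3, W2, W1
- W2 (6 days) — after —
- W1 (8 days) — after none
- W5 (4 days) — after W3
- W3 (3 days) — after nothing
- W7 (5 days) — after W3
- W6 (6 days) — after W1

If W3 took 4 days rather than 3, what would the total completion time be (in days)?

14

Actual critical path: W1→W6 = 8+6 = 14 ⇒ 14 days.
W3 has 6 days of float (longest path through it is 8).
The critical path is still W1→W6; finish is now 14 days.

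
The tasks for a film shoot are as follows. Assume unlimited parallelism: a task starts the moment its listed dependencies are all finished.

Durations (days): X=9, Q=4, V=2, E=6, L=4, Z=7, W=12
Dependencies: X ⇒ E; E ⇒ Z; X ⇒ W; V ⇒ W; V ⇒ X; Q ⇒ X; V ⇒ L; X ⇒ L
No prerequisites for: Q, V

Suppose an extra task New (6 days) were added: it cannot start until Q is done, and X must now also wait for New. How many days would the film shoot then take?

Originally the film shoot takes 26 days.
With New inserted, X now waits for max(Q, V, New).
New critical path: Q→New→X→E→Z = 4+6+9+6+7 = 32 ⇒ 32 days.

32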